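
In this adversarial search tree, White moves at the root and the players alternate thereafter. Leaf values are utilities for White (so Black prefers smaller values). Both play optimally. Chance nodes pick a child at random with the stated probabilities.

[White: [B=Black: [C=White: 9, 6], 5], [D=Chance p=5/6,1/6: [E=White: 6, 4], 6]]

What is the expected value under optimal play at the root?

6

C (White): max(9, 6) = 9
B (Black): min(9, 5) = 5
E (White): max(6, 4) = 6
D (Chance): 5/6·6 + 1/6·6 = 6
Root (White): max(5, 6) = 6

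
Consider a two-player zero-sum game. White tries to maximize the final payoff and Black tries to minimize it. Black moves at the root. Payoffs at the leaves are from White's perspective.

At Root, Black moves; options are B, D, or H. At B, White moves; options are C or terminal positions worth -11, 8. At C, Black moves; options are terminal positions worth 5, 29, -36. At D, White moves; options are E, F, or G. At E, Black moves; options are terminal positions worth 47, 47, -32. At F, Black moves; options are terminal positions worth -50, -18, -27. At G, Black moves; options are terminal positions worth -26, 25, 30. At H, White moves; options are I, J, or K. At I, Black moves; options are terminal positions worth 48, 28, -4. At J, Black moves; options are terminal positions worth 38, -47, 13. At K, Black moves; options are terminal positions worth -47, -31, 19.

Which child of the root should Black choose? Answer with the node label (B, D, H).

D

C (Black): min(5, 29, -36) = -36
B (White): max(-36, -11, 8) = 8
E (Black): min(47, 47, -32) = -32
F (Black): min(-50, -18, -27) = -50
G (Black): min(-26, 25, 30) = -26
D (White): max(-32, -50, -26) = -26
I (Black): min(48, 28, -4) = -4
J (Black): min(38, -47, 13) = -47
K (Black): min(-47, -31, 19) = -47
H (White): max(-4, -47, -47) = -4
Root (Black): min(8, -26, -4) = -26
Black picks the child with the lowest value: D (value -26).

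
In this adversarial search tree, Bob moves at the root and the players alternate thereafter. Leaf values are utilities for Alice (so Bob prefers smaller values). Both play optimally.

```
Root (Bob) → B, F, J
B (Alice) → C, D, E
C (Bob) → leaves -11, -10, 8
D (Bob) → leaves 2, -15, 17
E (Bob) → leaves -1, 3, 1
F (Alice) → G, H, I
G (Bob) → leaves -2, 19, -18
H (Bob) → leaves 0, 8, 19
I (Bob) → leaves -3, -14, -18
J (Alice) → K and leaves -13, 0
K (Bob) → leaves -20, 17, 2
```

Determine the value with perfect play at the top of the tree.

-1

C (Bob): min(-11, -10, 8) = -11
D (Bob): min(2, -15, 17) = -15
E (Bob): min(-1, 3, 1) = -1
B (Alice): max(-11, -15, -1) = -1
G (Bob): min(-2, 19, -18) = -18
H (Bob): min(0, 8, 19) = 0
I (Bob): min(-3, -14, -18) = -18
F (Alice): max(-18, 0, -18) = 0
K (Bob): min(-20, 17, 2) = -20
J (Alice): max(-20, -13, 0) = 0
Root (Bob): min(-1, 0, 0) = -1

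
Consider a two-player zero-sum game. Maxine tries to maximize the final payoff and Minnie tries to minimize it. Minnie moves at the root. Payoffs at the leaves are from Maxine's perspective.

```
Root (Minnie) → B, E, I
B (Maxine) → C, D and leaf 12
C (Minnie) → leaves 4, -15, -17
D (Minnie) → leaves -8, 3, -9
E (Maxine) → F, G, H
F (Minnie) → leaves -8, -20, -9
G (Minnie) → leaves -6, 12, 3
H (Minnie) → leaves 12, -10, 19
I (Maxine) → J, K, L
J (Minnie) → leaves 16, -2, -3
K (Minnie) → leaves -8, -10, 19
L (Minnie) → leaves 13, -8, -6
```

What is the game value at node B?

12

C: min(4, -15, -17) = -17
D: min(-8, 3, -9) = -9
B: max(-17, -9, 12) = 12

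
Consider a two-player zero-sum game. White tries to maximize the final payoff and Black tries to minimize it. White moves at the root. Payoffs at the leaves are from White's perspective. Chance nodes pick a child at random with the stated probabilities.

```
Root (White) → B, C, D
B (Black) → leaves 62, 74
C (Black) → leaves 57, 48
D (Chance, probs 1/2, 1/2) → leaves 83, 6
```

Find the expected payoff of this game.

B (Black): min(62, 74) = 62
C (Black): min(57, 48) = 48
D (Chance): 1/2·83 + 1/2·6 = 44.5
Root (White): max(62, 48, 44.5) = 62

62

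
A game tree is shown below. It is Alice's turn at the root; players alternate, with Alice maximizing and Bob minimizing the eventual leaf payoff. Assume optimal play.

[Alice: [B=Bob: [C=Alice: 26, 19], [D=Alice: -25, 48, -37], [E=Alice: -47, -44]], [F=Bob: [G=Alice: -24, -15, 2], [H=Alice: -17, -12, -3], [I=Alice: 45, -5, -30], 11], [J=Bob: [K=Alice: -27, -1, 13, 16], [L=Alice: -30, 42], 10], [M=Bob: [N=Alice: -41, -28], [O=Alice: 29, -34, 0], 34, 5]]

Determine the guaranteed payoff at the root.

10

C (Alice): max(26, 19) = 26
D (Alice): max(-25, 48, -37) = 48
E (Alice): max(-47, -44) = -44
B (Bob): min(26, 48, -44) = -44
G (Alice): max(-24, -15, 2) = 2
H (Alice): max(-17, -12, -3) = -3
I (Alice): max(45, -5, -30) = 45
F (Bob): min(2, -3, 45, 11) = -3
K (Alice): max(-27, -1, 13, 16) = 16
L (Alice): max(-30, 42) = 42
J (Bob): min(16, 42, 10) = 10
N (Alice): max(-41, -28) = -28
O (Alice): max(29, -34, 0) = 29
M (Bob): min(-28, 29, 34, 5) = -28
Root (Alice): max(-44, -3, 10, -28) = 10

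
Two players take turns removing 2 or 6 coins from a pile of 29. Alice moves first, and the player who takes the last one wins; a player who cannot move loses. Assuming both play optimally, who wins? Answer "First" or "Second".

Second

Mark each pile size as W (mover wins) or L (mover loses):
i:   0  1  2  3  4  5  6  7  8  9 10 11 12 13 14 15 16 17 18 19 20 21 22 23 24 25 26 27 28 29
     L  L  W  W  L  L  W  W  L  L  W  W  L  L  W  W  L  L  W  W  L  L  W  W  L  L  W  W  L  L
Position 29 is L, so the second player wins.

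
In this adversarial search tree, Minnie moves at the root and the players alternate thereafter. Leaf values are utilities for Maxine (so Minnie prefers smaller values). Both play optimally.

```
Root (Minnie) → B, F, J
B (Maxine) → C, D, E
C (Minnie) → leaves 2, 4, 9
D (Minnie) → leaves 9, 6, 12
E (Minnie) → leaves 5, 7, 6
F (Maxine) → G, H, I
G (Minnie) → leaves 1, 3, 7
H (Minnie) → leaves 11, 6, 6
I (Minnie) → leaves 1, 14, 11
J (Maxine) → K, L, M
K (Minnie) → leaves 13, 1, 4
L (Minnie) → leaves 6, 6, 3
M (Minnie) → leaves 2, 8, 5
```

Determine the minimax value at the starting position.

3

C (Minnie): min(2, 4, 9) = 2
D (Minnie): min(9, 6, 12) = 6
E (Minnie): min(5, 7, 6) = 5
B (Maxine): max(2, 6, 5) = 6
G (Minnie): min(1, 3, 7) = 1
H (Minnie): min(11, 6, 6) = 6
I (Minnie): min(1, 14, 11) = 1
F (Maxine): max(1, 6, 1) = 6
K (Minnie): min(13, 1, 4) = 1
L (Minnie): min(6, 6, 3) = 3
M (Minnie): min(2, 8, 5) = 2
J (Maxine): max(1, 3, 2) = 3
Root (Minnie): min(6, 6, 3) = 3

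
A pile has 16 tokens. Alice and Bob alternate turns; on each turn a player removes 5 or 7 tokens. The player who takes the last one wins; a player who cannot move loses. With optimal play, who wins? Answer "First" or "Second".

Second

Positions where the player to move wins (W) vs loses (L):
i:   0  1  2  3  4  5  6  7  8  9 10 11 12 13 14 15 16
     L  L  L  L  L  W  W  W  W  W  W  W  L  L  L  L  L
Position 16 is L, so the second player wins.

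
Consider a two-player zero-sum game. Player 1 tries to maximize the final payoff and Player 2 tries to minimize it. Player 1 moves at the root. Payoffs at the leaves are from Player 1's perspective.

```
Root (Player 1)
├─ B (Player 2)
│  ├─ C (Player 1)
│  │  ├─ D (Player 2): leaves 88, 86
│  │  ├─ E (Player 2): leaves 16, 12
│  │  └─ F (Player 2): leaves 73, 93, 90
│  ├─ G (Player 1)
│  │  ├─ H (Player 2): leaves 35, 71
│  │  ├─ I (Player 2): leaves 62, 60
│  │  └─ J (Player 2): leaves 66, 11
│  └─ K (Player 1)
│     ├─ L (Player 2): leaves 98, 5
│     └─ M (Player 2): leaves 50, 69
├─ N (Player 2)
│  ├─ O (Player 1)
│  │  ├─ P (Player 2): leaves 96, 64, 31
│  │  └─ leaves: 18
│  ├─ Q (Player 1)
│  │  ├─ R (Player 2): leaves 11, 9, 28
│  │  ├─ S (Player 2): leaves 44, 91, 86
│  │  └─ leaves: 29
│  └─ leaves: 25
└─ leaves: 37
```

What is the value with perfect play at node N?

P: min(96, 64, 31) = 31
O: max(31, 18) = 31
R: min(11, 9, 28) = 9
S: min(44, 91, 86) = 44
Q: max(9, 44, 29) = 44
N: min(31, 44, 25) = 25

25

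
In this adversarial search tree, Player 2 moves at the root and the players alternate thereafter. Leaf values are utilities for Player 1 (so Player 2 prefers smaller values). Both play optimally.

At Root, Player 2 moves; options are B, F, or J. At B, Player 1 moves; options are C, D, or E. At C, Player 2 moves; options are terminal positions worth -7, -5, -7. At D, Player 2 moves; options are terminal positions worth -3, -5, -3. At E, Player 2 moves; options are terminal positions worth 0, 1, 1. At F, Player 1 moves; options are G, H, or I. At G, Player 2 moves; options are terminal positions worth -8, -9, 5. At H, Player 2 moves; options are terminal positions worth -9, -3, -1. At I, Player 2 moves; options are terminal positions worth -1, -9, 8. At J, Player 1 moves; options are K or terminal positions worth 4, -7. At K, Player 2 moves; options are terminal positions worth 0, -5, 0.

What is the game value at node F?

-9

G: min(-8, -9, 5) = -9
H: min(-9, -3, -1) = -9
I: min(-1, -9, 8) = -9
F: max(-9, -9, -9) = -9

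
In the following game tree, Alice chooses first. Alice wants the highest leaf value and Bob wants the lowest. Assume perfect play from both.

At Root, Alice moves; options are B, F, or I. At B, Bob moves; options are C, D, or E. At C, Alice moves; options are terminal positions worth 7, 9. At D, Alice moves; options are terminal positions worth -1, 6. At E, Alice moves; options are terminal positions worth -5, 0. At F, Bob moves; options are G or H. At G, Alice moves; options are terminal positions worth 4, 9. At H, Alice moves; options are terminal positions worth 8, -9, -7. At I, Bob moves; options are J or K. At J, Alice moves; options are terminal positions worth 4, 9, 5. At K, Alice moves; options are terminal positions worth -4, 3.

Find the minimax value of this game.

C (Alice): max(7, 9) = 9
D (Alice): max(-1, 6) = 6
E (Alice): max(-5, 0) = 0
B (Bob): min(9, 6, 0) = 0
G (Alice): max(4, 9) = 9
H (Alice): max(8, -9, -7) = 8
F (Bob): min(9, 8) = 8
J (Alice): max(4, 9, 5) = 9
K (Alice): max(-4, 3) = 3
I (Bob): min(9, 3) = 3
Root (Alice): max(0, 8, 3) = 8

8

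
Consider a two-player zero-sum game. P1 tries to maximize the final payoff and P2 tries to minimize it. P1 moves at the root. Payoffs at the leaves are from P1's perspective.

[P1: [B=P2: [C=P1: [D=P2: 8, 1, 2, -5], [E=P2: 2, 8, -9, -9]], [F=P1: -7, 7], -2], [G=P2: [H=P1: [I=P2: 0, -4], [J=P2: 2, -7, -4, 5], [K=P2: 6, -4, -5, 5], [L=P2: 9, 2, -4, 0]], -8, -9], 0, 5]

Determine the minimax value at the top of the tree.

5

D (P2): min(8, 1, 2, -5) = -5
E (P2): min(2, 8, -9, -9) = -9
C (P1): max(-5, -9) = -5
F (P1): max(-7, 7) = 7
B (P2): min(-5, 7, -2) = -5
I (P2): min(0, -4) = -4
J (P2): min(2, -7, -4, 5) = -7
K (P2): min(6, -4, -5, 5) = -5
L (P2): min(9, 2, -4, 0) = -4
H (P1): max(-4, -7, -5, -4) = -4
G (P2): min(-4, -8, -9) = -9
Root (P1): max(-5, -9, 0, 5) = 5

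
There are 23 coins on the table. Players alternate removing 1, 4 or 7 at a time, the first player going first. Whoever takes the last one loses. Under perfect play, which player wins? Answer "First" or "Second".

Mark each pile size as W (mover wins) or L (mover loses):
i:   0  1  2  3  4  5  6  7  8  9 10 11 12 13 14 15 16 17 18 19 20 21 22 23
     W  L  W  L  W  W  L  W  W  L  W  L  W  W  L  W  W  L  W  L  W  W  L  W
Position 23 is W, so the first player wins.

First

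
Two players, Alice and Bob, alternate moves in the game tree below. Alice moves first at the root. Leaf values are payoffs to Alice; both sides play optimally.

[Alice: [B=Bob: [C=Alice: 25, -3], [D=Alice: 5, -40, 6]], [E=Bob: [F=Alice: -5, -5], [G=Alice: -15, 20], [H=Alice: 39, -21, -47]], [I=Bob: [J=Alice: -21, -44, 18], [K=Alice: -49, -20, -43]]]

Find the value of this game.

C (Alice): max(25, -3) = 25
D (Alice): max(5, -40, 6) = 6
B (Bob): min(25, 6) = 6
F (Alice): max(-5, -5) = -5
G (Alice): max(-15, 20) = 20
H (Alice): max(39, -21, -47) = 39
E (Bob): min(-5, 20, 39) = -5
J (Alice): max(-21, -44, 18) = 18
K (Alice): max(-49, -20, -43) = -20
I (Bob): min(18, -20) = -20
Root (Alice): max(6, -5, -20) = 6

6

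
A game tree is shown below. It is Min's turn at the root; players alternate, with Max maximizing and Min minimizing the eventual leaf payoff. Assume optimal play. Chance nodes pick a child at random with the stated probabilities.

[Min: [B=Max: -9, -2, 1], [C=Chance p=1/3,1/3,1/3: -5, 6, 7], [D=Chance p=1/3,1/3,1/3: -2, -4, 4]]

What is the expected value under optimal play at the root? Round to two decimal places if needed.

-0.67

B (Max): max(-9, -2, 1) = 1
C (Chance): 1/3·-5 + 1/3·6 + 1/3·7 = 2.67
D (Chance): 1/3·-2 + 1/3·-4 + 1/3·4 = -0.67
Root (Min): min(1, 2.67, -0.67) = -0.67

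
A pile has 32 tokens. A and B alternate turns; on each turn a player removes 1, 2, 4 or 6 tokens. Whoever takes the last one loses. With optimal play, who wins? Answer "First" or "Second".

i:   0  1  2  3  4  5  6  7  8  9 10 11 12 13 14 15 16 17 18 19 20 21 22 23 24 25 26 27 28 29 30 31 32
     W  L  W  W  L  W  W  W  W  L  W  W  L  W  W  W  W  L  W  W  L  W  W  W  W  L  W  W  L  W  W  W  W
Position 32 is W, so the first player wins.

First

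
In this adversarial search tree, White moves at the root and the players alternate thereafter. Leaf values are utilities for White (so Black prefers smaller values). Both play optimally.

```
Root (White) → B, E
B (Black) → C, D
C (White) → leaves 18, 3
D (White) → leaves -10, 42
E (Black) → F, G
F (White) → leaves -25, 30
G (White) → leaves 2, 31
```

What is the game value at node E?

F: max(-25, 30) = 30
G: max(2, 31) = 31
E: min(30, 31) = 30

30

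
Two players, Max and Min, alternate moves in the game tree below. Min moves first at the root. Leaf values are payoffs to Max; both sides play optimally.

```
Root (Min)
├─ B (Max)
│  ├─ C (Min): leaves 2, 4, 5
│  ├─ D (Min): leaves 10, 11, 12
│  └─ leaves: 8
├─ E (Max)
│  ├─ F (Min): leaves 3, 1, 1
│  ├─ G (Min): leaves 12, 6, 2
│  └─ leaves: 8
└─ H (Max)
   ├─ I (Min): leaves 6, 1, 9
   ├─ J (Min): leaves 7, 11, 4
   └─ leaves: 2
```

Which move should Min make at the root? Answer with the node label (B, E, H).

C (Min): min(2, 4, 5) = 2
D (Min): min(10, 11, 12) = 10
B (Max): max(2, 10, 8) = 10
F (Min): min(3, 1, 1) = 1
G (Min): min(12, 6, 2) = 2
E (Max): max(1, 2, 8) = 8
I (Min): min(6, 1, 9) = 1
J (Min): min(7, 11, 4) = 4
H (Max): max(1, 4, 2) = 4
Root (Min): min(10, 8, 4) = 4
Min picks the child with the lowest value: H (value 4).

H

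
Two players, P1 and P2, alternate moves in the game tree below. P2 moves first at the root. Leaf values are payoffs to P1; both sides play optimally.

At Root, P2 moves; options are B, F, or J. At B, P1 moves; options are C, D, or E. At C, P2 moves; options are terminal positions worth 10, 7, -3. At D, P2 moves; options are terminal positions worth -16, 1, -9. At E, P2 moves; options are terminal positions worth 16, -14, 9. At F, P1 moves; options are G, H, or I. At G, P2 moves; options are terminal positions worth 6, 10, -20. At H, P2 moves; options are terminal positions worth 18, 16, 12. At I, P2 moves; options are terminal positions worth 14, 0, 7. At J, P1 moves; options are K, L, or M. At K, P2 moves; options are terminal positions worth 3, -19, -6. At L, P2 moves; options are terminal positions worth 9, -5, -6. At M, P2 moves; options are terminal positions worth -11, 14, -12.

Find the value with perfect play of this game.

C (P2): min(10, 7, -3) = -3
D (P2): min(-16, 1, -9) = -16
E (P2): min(16, -14, 9) = -14
B (P1): max(-3, -16, -14) = -3
G (P2): min(6, 10, -20) = -20
H (P2): min(18, 16, 12) = 12
I (P2): min(14, 0, 7) = 0
F (P1): max(-20, 12, 0) = 12
K (P2): min(3, -19, -6) = -19
L (P2): min(9, -5, -6) = -6
M (P2): min(-11, 14, -12) = -12
J (P1): max(-19, -6, -12) = -6
Root (P2): min(-3, 12, -6) = -6

-6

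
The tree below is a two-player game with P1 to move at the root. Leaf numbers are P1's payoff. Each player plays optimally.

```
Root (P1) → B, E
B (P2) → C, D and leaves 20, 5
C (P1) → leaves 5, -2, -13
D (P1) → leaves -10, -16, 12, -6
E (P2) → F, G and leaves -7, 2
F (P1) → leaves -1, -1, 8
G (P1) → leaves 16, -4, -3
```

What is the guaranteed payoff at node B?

C: max(5, -2, -13) = 5
D: max(-10, -16, 12, -6) = 12
B: min(5, 12, 20, 5) = 5

5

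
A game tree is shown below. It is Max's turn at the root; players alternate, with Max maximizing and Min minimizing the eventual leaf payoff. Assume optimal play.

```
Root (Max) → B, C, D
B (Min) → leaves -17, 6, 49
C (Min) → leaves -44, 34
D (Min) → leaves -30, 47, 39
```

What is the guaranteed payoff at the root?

B (Min): min(-17, 6, 49) = -17
C (Min): min(-44, 34) = -44
D (Min): min(-30, 47, 39) = -30
Root (Max): max(-17, -44, -30) = -17

-17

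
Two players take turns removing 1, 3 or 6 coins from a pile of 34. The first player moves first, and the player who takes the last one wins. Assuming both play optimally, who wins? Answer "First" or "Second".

Compute winning (W) and losing (L) positions by backward induction:
i:   0  1  2  3  4  5  6  7  8  9 10 11 12 13 14 15 16 17 18 19 20 21 22 23 24 25 26 27 28 29 30 31 32 33 34
     L  W  L  W  L  W  W  W  W  L  W  L  W  L  W  W  W  W  L  W  L  W  L  W  W  W  W  L  W  L  W  L  W  W  W
Position 34 is W, so the first player wins.

First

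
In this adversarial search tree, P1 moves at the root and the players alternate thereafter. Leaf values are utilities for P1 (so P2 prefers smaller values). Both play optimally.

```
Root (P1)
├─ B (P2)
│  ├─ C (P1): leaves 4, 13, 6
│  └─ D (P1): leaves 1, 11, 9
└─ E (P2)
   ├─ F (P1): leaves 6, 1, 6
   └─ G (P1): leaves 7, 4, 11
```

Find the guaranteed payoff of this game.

C (P1): max(4, 13, 6) = 13
D (P1): max(1, 11, 9) = 11
B (P2): min(13, 11) = 11
F (P1): max(6, 1, 6) = 6
G (P1): max(7, 4, 11) = 11
E (P2): min(6, 11) = 6
Root (P1): max(11, 6) = 11

11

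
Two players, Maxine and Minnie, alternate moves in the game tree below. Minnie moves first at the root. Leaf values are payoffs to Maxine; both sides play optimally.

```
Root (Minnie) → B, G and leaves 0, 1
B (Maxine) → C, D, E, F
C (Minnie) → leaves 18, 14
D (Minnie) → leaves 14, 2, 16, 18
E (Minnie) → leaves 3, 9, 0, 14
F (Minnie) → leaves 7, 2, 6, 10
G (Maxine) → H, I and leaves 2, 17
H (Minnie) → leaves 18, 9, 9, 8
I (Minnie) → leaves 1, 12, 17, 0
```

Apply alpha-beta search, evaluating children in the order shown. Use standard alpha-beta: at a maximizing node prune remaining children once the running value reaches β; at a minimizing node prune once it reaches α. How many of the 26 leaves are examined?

14

C [α=-∞,β=+∞]: v=14
D [α=14,β=+∞]: v=14 after child 1 ≤ α → α-cutoff, skip 3
E [α=14,β=+∞]: v=3 after child 1 ≤ α → α-cutoff, skip 3
F [α=14,β=+∞]: v=7 after child 1 ≤ α → α-cutoff, skip 3
B [α=-∞,β=+∞]: v=14
H [α=-∞,β=14]: v=8
I [α=8,β=14]: v=1 after child 1 ≤ α → α-cutoff, skip 3
G [α=-∞,β=14]: v=17
Root [α=-∞,β=+∞]: v=0
Leaves evaluated: 14 of 26.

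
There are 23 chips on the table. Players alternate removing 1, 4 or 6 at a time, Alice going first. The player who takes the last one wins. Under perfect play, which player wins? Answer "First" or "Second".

First

Mark each pile size as W (mover wins) or L (mover loses):
i:   0  1  2  3  4  5  6  7  8  9 10 11 12 13 14 15 16 17 18 19 20 21 22 23
     L  W  L  W  W  L  W  L  W  W  L  W  L  W  W  L  W  L  W  W  L  W  L  W
Position 23 is W, so the first player wins.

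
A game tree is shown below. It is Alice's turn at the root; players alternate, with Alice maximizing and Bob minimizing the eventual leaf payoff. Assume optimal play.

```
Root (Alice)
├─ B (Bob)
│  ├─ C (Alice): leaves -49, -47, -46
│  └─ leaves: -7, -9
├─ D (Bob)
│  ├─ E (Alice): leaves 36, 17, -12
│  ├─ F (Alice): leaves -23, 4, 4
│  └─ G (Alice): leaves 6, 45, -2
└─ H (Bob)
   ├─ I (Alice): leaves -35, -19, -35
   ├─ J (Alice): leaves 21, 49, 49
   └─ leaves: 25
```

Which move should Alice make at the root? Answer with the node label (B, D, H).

D

C (Alice): max(-49, -47, -46) = -46
B (Bob): min(-46, -7, -9) = -46
E (Alice): max(36, 17, -12) = 36
F (Alice): max(-23, 4, 4) = 4
G (Alice): max(6, 45, -2) = 45
D (Bob): min(36, 4, 45) = 4
I (Alice): max(-35, -19, -35) = -19
J (Alice): max(21, 49, 49) = 49
H (Bob): min(-19, 49, 25) = -19
Root (Alice): max(-46, 4, -19) = 4
Alice picks the child with the highest value: D (value 4).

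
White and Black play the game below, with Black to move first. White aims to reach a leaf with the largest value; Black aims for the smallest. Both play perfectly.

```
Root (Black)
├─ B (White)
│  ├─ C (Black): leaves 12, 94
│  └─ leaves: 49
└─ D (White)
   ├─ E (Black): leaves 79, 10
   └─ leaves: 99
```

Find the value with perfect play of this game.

C (Black): min(12, 94) = 12
B (White): max(12, 49) = 49
E (Black): min(79, 10) = 10
D (White): max(10, 99) = 99
Root (Black): min(49, 99) = 49

49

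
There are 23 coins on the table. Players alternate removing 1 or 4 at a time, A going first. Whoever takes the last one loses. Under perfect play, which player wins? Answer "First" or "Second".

Second

i:   0  1  2  3  4  5  6  7  8  9 10 11 12 13 14 15 16 17 18 19 20 21 22 23
     W  L  W  L  W  W  L  W  L  W  W  L  W  L  W  W  L  W  L  W  W  L  W  L
Position 23 is L, so the second player wins.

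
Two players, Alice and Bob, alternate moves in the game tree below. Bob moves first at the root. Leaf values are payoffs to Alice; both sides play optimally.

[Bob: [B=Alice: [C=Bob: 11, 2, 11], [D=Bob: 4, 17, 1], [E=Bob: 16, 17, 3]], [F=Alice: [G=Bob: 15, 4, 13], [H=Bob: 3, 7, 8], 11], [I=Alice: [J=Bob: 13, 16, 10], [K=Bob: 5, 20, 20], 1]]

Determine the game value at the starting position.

3

C (Bob): min(11, 2, 11) = 2
D (Bob): min(4, 17, 1) = 1
E (Bob): min(16, 17, 3) = 3
B (Alice): max(2, 1, 3) = 3
G (Bob): min(15, 4, 13) = 4
H (Bob): min(3, 7, 8) = 3
F (Alice): max(4, 3, 11) = 11
J (Bob): min(13, 16, 10) = 10
K (Bob): min(5, 20, 20) = 5
I (Alice): max(10, 5, 1) = 10
Root (Bob): min(3, 11, 10) = 3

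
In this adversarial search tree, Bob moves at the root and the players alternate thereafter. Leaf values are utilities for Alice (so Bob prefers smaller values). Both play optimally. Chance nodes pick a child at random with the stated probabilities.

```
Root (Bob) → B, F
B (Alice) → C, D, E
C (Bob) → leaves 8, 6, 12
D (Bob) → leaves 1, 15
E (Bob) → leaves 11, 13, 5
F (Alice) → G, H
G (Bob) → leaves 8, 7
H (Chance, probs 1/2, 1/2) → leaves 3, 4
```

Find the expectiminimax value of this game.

C (Bob): min(8, 6, 12) = 6
D (Bob): min(1, 15) = 1
E (Bob): min(11, 13, 5) = 5
B (Alice): max(6, 1, 5) = 6
G (Bob): min(8, 7) = 7
H (Chance): 1/2·3 + 1/2·4 = 3.5
F (Alice): max(7, 3.5) = 7
Root (Bob): min(6, 7) = 6

6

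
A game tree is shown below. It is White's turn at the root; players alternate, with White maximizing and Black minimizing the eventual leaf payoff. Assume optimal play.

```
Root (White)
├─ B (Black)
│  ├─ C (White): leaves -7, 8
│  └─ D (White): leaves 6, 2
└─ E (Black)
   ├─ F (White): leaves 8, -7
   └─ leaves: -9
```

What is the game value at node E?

-9

F: max(8, -7) = 8
E: min(8, -9) = -9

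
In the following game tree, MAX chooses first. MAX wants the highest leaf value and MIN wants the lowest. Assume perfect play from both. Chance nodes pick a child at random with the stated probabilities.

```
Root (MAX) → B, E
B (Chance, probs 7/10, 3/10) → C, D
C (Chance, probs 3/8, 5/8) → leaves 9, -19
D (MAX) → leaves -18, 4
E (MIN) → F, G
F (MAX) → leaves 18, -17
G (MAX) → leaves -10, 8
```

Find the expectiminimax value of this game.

C (Chance): 3/8·9 + 5/8·-19 = -8.5
D (MAX): max(-18, 4) = 4
B (Chance): 7/10·-8.5 + 3/10·4 = -4.75
F (MAX): max(18, -17) = 18
G (MAX): max(-10, 8) = 8
E (MIN): min(18, 8) = 8
Root (MAX): max(-4.75, 8) = 8

8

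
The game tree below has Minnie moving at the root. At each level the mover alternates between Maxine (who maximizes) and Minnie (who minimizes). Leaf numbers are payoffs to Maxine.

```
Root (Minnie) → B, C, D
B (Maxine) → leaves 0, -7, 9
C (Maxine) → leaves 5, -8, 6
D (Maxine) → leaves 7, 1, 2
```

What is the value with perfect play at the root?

6

B (Maxine): max(0, -7, 9) = 9
C (Maxine): max(5, -8, 6) = 6
D (Maxine): max(7, 1, 2) = 7
Root (Minnie): min(9, 6, 7) = 6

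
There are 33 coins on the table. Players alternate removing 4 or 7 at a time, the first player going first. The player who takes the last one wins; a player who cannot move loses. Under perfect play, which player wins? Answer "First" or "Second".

Second

W/L table (W = player to move can force a win):
i:   0  1  2  3  4  5  6  7  8  9 10 11 12 13 14 15 16 17 18 19 20 21 22 23 24 25 26 27 28 29 30 31 32 33
     L  L  L  L  W  W  W  W  W  W  W  L  L  L  L  W  W  W  W  W  W  W  L  L  L  L  W  W  W  W  W  W  W  L
Position 33 is L, so the second player wins.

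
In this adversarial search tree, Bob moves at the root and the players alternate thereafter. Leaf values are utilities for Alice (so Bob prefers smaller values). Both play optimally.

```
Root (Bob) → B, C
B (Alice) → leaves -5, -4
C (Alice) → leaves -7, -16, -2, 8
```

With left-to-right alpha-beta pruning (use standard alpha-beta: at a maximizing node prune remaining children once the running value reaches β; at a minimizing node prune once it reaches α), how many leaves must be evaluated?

5

B [α=-∞,β=+∞]: v=-4
C [α=-∞,β=-4]: v=-2 after child 3 ≥ β → β-cutoff, skip 1
Root [α=-∞,β=+∞]: v=-4
Leaves evaluated: 5 of 6.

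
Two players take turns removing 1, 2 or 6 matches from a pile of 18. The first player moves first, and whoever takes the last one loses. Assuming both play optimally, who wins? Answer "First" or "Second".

Second

W/L table (W = player to move can force a win):
i:   0  1  2  3  4  5  6  7  8  9 10 11 12 13 14 15 16 17 18
     W  L  W  W  L  W  W  W  L  W  W  L  W  W  W  L  W  W  L
Position 18 is L, so the second player wins.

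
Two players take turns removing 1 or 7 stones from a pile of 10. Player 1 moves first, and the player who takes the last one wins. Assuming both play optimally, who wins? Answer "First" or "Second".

Second

Compute winning (W) and losing (L) positions by backward induction:
i:   0  1  2  3  4  5  6  7  8  9 10
     L  W  L  W  L  W  L  W  L  W  L
Position 10 is L, so the second player wins.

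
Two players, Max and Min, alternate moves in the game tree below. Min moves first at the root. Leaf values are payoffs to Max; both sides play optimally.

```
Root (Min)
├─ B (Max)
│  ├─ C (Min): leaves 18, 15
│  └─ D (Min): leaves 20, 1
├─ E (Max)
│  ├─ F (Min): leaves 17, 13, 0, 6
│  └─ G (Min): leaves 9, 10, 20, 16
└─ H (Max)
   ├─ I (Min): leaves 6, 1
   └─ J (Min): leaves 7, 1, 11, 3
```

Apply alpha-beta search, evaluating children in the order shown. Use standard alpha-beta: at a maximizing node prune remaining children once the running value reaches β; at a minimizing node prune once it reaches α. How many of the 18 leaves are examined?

16

C [α=-∞,β=+∞]: v=15
D [α=15,β=+∞]: v=1
B [α=-∞,β=+∞]: v=15
F [α=-∞,β=15]: v=0
G [α=0,β=15]: v=9
E [α=-∞,β=15]: v=9
I [α=-∞,β=9]: v=1
J [α=1,β=9]: v=1 after child 2 ≤ α → α-cutoff, skip 2
H [α=-∞,β=9]: v=1
Root [α=-∞,β=+∞]: v=1
Leaves evaluated: 16 of 18.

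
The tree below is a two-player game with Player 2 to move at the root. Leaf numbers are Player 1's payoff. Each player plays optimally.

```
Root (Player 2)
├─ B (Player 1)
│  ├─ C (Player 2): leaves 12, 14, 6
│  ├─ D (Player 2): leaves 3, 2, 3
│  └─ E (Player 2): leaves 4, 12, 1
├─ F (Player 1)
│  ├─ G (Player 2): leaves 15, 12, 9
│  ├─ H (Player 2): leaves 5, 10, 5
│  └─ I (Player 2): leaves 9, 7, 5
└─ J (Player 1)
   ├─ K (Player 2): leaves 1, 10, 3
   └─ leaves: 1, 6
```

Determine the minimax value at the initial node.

C (Player 2): min(12, 14, 6) = 6
D (Player 2): min(3, 2, 3) = 2
E (Player 2): min(4, 12, 1) = 1
B (Player 1): max(6, 2, 1) = 6
G (Player 2): min(15, 12, 9) = 9
H (Player 2): min(5, 10, 5) = 5
I (Player 2): min(9, 7, 5) = 5
F (Player 1): max(9, 5, 5) = 9
K (Player 2): min(1, 10, 3) = 1
J (Player 1): max(1, 1, 6) = 6
Root (Player 2): min(6, 9, 6) = 6

6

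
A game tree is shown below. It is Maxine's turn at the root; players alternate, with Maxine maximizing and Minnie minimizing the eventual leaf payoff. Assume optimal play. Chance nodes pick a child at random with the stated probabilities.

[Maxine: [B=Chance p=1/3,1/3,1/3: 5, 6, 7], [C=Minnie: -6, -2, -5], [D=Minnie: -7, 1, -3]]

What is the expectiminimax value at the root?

B (Chance): 1/3·5 + 1/3·6 + 1/3·7 = 6
C (Minnie): min(-6, -2, -5) = -6
D (Minnie): min(-7, 1, -3) = -7
Root (Maxine): max(6, -6, -7) = 6

6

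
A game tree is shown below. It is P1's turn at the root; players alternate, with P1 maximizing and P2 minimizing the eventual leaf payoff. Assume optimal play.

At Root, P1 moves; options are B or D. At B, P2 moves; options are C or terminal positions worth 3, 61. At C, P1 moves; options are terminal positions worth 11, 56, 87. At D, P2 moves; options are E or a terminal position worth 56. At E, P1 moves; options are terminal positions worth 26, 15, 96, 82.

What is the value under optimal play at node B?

C: max(11, 56, 87) = 87
B: min(87, 3, 61) = 3

3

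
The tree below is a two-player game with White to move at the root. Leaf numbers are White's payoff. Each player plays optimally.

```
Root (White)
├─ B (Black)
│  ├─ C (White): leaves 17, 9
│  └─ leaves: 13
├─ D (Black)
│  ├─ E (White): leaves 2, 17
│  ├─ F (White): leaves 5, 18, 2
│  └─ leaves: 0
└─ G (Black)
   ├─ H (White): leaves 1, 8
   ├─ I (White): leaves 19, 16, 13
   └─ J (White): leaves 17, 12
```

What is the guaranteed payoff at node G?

8

H: max(1, 8) = 8
I: max(19, 16, 13) = 19
J: max(17, 12) = 17
G: min(8, 19, 17) = 8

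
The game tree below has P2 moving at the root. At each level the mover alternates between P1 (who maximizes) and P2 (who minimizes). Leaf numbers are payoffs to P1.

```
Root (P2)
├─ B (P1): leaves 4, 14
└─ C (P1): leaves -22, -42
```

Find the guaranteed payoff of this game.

B (P1): max(4, 14) = 14
C (P1): max(-22, -42) = -22
Root (P2): min(14, -22) = -22

-22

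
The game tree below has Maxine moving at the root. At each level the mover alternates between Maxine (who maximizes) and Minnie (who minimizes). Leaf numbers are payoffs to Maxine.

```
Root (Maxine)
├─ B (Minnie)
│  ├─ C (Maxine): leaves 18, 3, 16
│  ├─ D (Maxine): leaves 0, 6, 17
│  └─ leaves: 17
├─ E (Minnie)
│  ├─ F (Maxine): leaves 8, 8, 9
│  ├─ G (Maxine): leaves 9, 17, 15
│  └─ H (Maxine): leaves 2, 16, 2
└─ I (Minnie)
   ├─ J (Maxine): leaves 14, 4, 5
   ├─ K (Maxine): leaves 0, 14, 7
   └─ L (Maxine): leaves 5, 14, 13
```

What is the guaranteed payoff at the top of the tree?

17

C (Maxine): max(18, 3, 16) = 18
D (Maxine): max(0, 6, 17) = 17
B (Minnie): min(18, 17, 17) = 17
F (Maxine): max(8, 8, 9) = 9
G (Maxine): max(9, 17, 15) = 17
H (Maxine): max(2, 16, 2) = 16
E (Minnie): min(9, 17, 16) = 9
J (Maxine): max(14, 4, 5) = 14
K (Maxine): max(0, 14, 7) = 14
L (Maxine): max(5, 14, 13) = 14
I (Minnie): min(14, 14, 14) = 14
Root (Maxine): max(17, 9, 14) = 17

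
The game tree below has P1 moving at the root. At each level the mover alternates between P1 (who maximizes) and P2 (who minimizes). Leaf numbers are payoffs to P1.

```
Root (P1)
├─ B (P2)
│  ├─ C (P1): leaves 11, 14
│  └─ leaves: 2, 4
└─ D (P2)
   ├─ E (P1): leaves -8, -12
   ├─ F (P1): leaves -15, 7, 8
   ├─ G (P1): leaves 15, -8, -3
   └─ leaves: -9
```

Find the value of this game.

C (P1): max(11, 14) = 14
B (P2): min(14, 2, 4) = 2
E (P1): max(-8, -12) = -8
F (P1): max(-15, 7, 8) = 8
G (P1): max(15, -8, -3) = 15
D (P2): min(-8, 8, 15, -9) = -9
Root (P1): max(2, -9) = 2

2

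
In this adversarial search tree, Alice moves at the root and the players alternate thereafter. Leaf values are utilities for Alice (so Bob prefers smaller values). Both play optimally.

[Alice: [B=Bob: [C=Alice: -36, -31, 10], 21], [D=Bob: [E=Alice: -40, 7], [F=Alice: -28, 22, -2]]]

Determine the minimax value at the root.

C (Alice): max(-36, -31, 10) = 10
B (Bob): min(10, 21) = 10
E (Alice): max(-40, 7) = 7
F (Alice): max(-28, 22, -2) = 22
D (Bob): min(7, 22) = 7
Root (Alice): max(10, 7) = 10

10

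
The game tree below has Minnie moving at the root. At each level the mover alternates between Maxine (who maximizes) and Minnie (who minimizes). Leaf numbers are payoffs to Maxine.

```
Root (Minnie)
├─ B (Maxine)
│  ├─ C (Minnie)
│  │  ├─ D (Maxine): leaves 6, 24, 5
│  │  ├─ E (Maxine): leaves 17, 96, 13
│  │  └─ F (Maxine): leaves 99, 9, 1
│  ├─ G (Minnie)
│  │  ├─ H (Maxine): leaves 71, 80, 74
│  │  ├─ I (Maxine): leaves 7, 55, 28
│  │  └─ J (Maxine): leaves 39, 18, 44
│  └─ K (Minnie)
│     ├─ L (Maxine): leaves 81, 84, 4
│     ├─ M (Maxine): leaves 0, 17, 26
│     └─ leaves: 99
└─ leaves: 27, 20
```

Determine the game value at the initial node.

D (Maxine): max(6, 24, 5) = 24
E (Maxine): max(17, 96, 13) = 96
F (Maxine): max(99, 9, 1) = 99
C (Minnie): min(24, 96, 99) = 24
H (Maxine): max(71, 80, 74) = 80
I (Maxine): max(7, 55, 28) = 55
J (Maxine): max(39, 18, 44) = 44
G (Minnie): min(80, 55, 44) = 44
L (Maxine): max(81, 84, 4) = 84
M (Maxine): max(0, 17, 26) = 26
K (Minnie): min(84, 26, 99) = 26
B (Maxine): max(24, 44, 26) = 44
Root (Minnie): min(44, 27, 20) = 20

20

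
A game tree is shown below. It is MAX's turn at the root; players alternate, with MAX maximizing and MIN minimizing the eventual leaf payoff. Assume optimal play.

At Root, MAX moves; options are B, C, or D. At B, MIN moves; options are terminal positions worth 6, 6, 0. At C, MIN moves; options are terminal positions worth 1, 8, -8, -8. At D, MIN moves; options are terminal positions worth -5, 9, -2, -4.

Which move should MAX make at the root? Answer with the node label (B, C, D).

B (MIN): min(6, 6, 0) = 0
C (MIN): min(1, 8, -8, -8) = -8
D (MIN): min(-5, 9, -2, -4) = -5
Root (MAX): max(0, -8, -5) = 0
MAX picks the child with the highest value: B (value 0).

B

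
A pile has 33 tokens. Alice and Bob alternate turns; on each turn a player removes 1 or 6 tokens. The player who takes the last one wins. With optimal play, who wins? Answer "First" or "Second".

W/L table (W = player to move can force a win):
i:   0  1  2  3  4  5  6  7  8  9 10 11 12 13 14 15 16 17 18 19 20 21 22 23 24 25 26 27 28 29 30 31 32 33
     L  W  L  W  L  W  W  L  W  L  W  L  W  W  L  W  L  W  L  W  W  L  W  L  W  L  W  W  L  W  L  W  L  W
Position 33 is W, so the first player wins.

First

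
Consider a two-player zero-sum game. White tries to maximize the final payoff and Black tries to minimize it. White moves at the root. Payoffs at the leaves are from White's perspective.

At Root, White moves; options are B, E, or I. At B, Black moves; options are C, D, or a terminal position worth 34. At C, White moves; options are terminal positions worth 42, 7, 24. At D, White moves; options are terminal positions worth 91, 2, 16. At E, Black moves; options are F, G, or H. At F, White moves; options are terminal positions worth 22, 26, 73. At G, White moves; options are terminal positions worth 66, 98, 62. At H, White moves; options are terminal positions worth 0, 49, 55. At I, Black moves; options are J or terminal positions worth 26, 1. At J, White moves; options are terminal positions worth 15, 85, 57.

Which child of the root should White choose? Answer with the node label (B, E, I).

E

C (White): max(42, 7, 24) = 42
D (White): max(91, 2, 16) = 91
B (Black): min(42, 91, 34) = 34
F (White): max(22, 26, 73) = 73
G (White): max(66, 98, 62) = 98
H (White): max(0, 49, 55) = 55
E (Black): min(73, 98, 55) = 55
J (White): max(15, 85, 57) = 85
I (Black): min(85, 26, 1) = 1
Root (White): max(34, 55, 1) = 55
White picks the child with the highest value: E (value 55).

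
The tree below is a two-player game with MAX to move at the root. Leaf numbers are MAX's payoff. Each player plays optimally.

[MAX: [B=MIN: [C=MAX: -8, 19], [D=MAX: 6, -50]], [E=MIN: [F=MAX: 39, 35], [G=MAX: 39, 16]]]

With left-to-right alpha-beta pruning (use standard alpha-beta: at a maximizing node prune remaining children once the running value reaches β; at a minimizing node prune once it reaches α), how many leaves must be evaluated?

7

C [α=-∞,β=+∞]: v=19
D [α=-∞,β=19]: v=6
B [α=-∞,β=+∞]: v=6
F [α=6,β=+∞]: v=39
G [α=6,β=39]: v=39 after child 1 ≥ β → β-cutoff, skip 1
E [α=6,β=+∞]: v=39
Root [α=-∞,β=+∞]: v=39
Leaves evaluated: 7 of 8.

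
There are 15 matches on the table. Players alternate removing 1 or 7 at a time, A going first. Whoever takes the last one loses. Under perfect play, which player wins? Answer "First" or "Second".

Second

i:   0  1  2  3  4  5  6  7  8  9 10 11 12 13 14 15
     W  L  W  L  W  L  W  L  W  L  W  L  W  L  W  L
Position 15 is L, so the second player wins.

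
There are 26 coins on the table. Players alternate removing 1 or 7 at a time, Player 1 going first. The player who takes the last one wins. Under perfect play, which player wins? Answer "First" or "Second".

Positions where the player to move wins (W) vs loses (L):
i:   0  1  2  3  4  5  6  7  8  9 10 11 12 13 14 15 16 17 18 19 20 21 22 23 24 25 26
     L  W  L  W  L  W  L  W  L  W  L  W  L  W  L  W  L  W  L  W  L  W  L  W  L  W  L
Position 26 is L, so the second player wins.

Second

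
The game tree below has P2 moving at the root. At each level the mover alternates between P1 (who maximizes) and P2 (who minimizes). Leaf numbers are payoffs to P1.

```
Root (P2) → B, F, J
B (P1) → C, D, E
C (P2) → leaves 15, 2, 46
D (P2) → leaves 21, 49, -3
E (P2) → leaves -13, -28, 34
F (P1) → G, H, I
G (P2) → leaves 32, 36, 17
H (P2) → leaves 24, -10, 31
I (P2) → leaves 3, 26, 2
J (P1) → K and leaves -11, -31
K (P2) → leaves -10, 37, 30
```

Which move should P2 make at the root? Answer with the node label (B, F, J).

C (P2): min(15, 2, 46) = 2
D (P2): min(21, 49, -3) = -3
E (P2): min(-13, -28, 34) = -28
B (P1): max(2, -3, -28) = 2
G (P2): min(32, 36, 17) = 17
H (P2): min(24, -10, 31) = -10
I (P2): min(3, 26, 2) = 2
F (P1): max(17, -10, 2) = 17
K (P2): min(-10, 37, 30) = -10
J (P1): max(-10, -11, -31) = -10
Root (P2): min(2, 17, -10) = -10
P2 picks the child with the lowest value: J (value -10).

J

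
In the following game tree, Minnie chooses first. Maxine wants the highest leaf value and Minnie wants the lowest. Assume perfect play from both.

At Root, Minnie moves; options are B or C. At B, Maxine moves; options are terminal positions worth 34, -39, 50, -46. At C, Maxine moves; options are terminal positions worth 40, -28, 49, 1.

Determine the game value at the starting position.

B (Maxine): max(34, -39, 50, -46) = 50
C (Maxine): max(40, -28, 49, 1) = 49
Root (Minnie): min(50, 49) = 49

49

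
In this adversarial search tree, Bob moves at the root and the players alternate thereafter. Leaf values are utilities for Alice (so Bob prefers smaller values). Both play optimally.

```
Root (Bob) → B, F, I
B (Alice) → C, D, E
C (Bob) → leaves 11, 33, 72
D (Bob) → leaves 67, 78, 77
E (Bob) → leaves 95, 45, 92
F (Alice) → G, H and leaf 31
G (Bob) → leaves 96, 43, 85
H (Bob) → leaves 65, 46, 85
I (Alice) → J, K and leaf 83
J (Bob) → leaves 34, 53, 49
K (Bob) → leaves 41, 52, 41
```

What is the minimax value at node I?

J: min(34, 53, 49) = 34
K: min(41, 52, 41) = 41
I: max(34, 41, 83) = 83

83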